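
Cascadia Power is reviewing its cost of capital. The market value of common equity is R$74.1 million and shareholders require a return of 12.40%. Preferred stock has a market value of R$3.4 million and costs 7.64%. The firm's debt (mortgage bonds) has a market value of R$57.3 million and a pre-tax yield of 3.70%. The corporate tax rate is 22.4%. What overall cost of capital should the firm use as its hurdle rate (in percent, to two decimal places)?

Total capital V = 74.1 + 3.4 + 57.3 = 134.8.
Equity: weight = 74.1/134.8 = 0.5497; cost = 12.4%.
Preferred: weight = 3.4/134.8 = 0.0252; cost = 7.64%.
Mortgage bonds: weight = 57.3/134.8 = 0.4251; after-tax cost = 3.7% × (1 − 22.4%) = 2.8712%.
WACC = 0.5497 × 12.4000% + 0.0252 × 7.6400% + 0.4251 × 2.8712% = 8.2295%.

8.23%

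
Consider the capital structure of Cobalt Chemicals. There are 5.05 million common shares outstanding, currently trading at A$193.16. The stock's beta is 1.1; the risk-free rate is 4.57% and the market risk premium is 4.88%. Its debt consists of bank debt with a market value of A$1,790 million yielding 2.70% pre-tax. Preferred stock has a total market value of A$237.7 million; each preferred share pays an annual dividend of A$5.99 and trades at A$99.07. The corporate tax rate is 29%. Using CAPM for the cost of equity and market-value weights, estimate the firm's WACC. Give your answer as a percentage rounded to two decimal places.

4.85%

Cost of equity via CAPM: Re = 4.57% + 1.1 × 4.88% = 9.9380%.
Cost of preferred: Rp = 5.99 / 99.07 = 6.0462%.
Market value of equity E = 193.16 × 5.05m = 975.458m.
Total capital V = 975.458 + 237.7 + 1790 = 3003.158.
Equity: weight = 975.458/3003.158 = 0.3248; cost = 9.938%.
Preferred: weight = 237.7/3003.158 = 0.0792; cost = 6.0462%.
Bank debt: weight = 1790/3003.158 = 0.5960; after-tax cost = 2.7% × (1 − 29%) = 1.9170%.
WACC = 0.3248 × 9.9380% + 0.0792 × 6.0462% + 0.5960 × 1.9170% = 4.8491%.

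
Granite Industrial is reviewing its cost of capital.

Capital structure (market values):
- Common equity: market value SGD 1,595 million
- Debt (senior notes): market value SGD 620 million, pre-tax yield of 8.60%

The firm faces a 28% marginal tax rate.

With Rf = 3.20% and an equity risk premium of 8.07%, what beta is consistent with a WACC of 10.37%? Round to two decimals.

Total capital V = 1595 + 620 = 2215.
Equity weight = 1595/2215 = 0.7201.
Senior notes weight = 620/2215 = 0.2799.
Debt contribution = 0.2799 × 8.6% × (1 − 28%) = 1.7332%.
Required equity contribution = 10.37% − 1.7332% = 8.6368%  ⇒  Re = 11.9941%.
CAPM: 11.9941% = 3.2% + β × 8.07%  ⇒  β = 1.0897.

1.09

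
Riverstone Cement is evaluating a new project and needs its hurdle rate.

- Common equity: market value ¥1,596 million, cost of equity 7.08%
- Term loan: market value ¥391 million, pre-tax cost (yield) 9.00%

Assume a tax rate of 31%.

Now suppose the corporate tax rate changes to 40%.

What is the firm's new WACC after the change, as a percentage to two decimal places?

6.75%

After the change:
Total capital V = 1596 + 391 = 1987.
Equity: weight = 1596/1987 = 0.8032; cost = 7.08%.
Term loan: weight = 391/1987 = 0.1968; after-tax cost = 9% × (1 − 40%) = 5.4000%.
WACC = 0.8032 × 7.0800% + 0.1968 × 5.4000% = 6.7494%.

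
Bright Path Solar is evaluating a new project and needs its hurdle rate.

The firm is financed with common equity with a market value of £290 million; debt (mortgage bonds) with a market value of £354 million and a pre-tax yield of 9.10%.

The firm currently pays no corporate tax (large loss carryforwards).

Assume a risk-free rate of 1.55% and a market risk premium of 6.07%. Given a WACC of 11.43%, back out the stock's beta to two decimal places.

2.10

Total capital V = 290 + 354 = 644.
Equity weight = 290/644 = 0.4503.
Mortgage bonds weight = 354/644 = 0.5497.
Debt contribution = 0.5497 × 9.1% × (1 − 0%) = 5.0022%.
Required equity contribution = 11.43% − 5.0022% = 6.4278%  ⇒  Re = 14.2742%.
CAPM: 14.2742% = 1.55% + β × 6.07%  ⇒  β = 2.0962.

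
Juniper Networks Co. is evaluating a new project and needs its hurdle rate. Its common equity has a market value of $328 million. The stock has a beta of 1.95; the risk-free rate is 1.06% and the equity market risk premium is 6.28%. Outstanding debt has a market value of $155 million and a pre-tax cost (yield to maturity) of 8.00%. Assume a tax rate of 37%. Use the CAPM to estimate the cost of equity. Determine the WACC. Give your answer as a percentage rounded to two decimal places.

10.65%

Cost of equity via CAPM: Re = 1.06% + 1.95 × 6.28% = 13.3060%.
Total capital V = 328 + 155 = 483.
Equity: weight = 328/483 = 0.6791; cost = 13.306%.
Debt: weight = 155/483 = 0.3209; after-tax cost = 8% × (1 − 37%) = 5.0400%.
WACC = 0.6791 × 13.3060% + 0.3209 × 5.0400% = 10.6533%.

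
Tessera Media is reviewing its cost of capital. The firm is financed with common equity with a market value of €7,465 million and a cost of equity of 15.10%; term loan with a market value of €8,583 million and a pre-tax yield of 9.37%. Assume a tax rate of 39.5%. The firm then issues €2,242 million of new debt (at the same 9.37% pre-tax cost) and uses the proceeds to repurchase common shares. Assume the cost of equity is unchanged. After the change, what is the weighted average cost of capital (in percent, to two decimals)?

After the change:
Total capital V = 5223 + 10825 = 16048.
Equity: weight = 5223/16048 = 0.3255; cost = 15.1%.
Term loan: weight = 10825/16048 = 0.6745; after-tax cost = 9.37% × (1 − 39.5%) = 5.6688%.
WACC = 0.3255 × 15.1000% + 0.6745 × 5.6688% = 8.7383%.

8.74%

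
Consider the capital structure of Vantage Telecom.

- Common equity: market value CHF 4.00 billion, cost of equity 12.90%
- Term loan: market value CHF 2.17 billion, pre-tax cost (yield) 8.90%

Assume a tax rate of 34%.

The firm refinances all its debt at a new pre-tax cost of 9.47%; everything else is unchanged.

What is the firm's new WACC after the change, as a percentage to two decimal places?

After the change:
Total capital V = 4 + 2.17 = 6.17.
Equity: weight = 4/6.17 = 0.6483; cost = 12.9%.
Term loan: weight = 2.17/6.17 = 0.3517; after-tax cost = 9.47% × (1 − 34%) = 6.2502%.
WACC = 0.6483 × 12.9000% + 0.3517 × 6.2502% = 10.5613%.

10.56%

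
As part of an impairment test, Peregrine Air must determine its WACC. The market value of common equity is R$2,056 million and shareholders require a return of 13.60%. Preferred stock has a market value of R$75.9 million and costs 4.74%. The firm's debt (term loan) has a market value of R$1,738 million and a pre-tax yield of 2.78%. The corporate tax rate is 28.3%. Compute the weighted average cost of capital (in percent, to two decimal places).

Total capital V = 2056 + 75.9 + 1738 = 3869.9.
Equity: weight = 2056/3869.9 = 0.5313; cost = 13.6%.
Preferred: weight = 75.9/3869.9 = 0.0196; cost = 4.74%.
Term loan: weight = 1738/3869.9 = 0.4491; after-tax cost = 2.78% × (1 − 28.3%) = 1.9933%.
WACC = 0.5313 × 13.6000% + 0.0196 × 4.7400% + 0.4491 × 1.9933% = 8.2136%.

8.21%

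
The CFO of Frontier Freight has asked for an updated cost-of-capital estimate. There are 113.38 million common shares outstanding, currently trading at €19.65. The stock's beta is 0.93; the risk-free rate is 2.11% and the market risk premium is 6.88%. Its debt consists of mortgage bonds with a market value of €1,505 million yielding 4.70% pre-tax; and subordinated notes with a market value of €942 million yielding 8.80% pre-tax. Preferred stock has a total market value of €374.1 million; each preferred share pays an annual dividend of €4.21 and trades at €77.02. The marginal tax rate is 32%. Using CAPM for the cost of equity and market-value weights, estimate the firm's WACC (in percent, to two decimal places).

6.23%

Cost of equity via CAPM: Re = 2.11% + 0.93 × 6.88% = 8.5084%.
Cost of preferred: Rp = 4.21 / 77.02 = 5.4661%.
Market value of equity E = 19.65 × 113.38m = 2227.917m.
Total capital V = 2227.917 + 374.1 + 1505 + 942 = 5049.017.
Equity: weight = 2227.917/5049.017 = 0.4413; cost = 8.5084%.
Preferred: weight = 374.1/5049.017 = 0.0741; cost = 5.4661%.
Mortgage bonds: weight = 1505/5049.017 = 0.2981; after-tax cost = 4.7% × (1 − 32%) = 3.1960%.
Subordinated notes: weight = 942/5049.017 = 0.1866; after-tax cost = 8.8% × (1 − 32%) = 5.9840%.
WACC = 0.4413 × 8.5084% + 0.0741 × 5.4661% + 0.2981 × 3.1960% + 0.1866 × 5.9840% = 6.2285%.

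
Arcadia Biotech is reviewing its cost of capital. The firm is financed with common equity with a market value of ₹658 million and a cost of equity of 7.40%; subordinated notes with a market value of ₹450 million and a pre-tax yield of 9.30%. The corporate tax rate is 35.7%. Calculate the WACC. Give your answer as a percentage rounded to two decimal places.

6.82%

Total capital V = 658 + 450 = 1108.
Equity: weight = 658/1108 = 0.5939; cost = 7.4%.
Subordinated notes: weight = 450/1108 = 0.4061; after-tax cost = 9.3% × (1 − 35.7%) = 5.9799%.
WACC = 0.5939 × 7.4000% + 0.4061 × 5.9799% = 6.8232%.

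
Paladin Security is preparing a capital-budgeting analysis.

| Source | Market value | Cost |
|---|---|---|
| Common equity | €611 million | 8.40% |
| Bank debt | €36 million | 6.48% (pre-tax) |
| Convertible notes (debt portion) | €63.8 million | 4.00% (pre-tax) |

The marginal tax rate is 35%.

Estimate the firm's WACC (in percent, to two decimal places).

7.67%

Total capital V = 611 + 36 + 63.8 = 710.8.
Equity: weight = 611/710.8 = 0.8596; cost = 8.4%.
Bank debt: weight = 36/710.8 = 0.0506; after-tax cost = 6.48% × (1 − 35%) = 4.2120%.
Convertible notes (debt portion): weight = 63.8/710.8 = 0.0898; after-tax cost = 4% × (1 − 35%) = 2.6000%.
WACC = 0.8596 × 8.4000% + 0.0506 × 4.2120% + 0.0898 × 2.6000% = 7.6673%.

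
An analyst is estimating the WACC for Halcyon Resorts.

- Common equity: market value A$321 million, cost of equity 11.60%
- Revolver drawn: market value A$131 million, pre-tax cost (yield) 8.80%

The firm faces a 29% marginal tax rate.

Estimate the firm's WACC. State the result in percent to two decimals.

10.05%

Total capital V = 321 + 131 = 452.
Equity: weight = 321/452 = 0.7102; cost = 11.6%.
Revolver drawn: weight = 131/452 = 0.2898; after-tax cost = 8.8% × (1 − 29%) = 6.2480%.
WACC = 0.7102 × 11.6000% + 0.2898 × 6.2480% = 10.0489%.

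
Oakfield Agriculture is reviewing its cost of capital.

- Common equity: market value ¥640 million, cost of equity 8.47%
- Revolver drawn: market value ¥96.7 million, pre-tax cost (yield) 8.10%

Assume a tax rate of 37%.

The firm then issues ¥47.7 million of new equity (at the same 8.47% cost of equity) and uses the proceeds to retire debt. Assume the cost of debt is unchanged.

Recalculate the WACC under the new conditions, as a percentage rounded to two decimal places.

After the change:
Total capital V = 687.7 + 49 = 736.7.
Equity: weight = 687.7/736.7 = 0.9335; cost = 8.47%.
Revolver drawn: weight = 49/736.7 = 0.0665; after-tax cost = 8.1% × (1 − 37%) = 5.1030%.
WACC = 0.9335 × 8.4700% + 0.0665 × 5.1030% = 8.2461%.

8.25%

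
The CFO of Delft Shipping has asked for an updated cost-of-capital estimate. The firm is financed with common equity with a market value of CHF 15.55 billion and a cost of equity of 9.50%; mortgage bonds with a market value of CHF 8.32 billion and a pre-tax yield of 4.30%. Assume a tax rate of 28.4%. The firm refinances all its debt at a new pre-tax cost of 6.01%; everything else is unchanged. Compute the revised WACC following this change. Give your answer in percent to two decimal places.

After the change:
Total capital V = 15.55 + 8.32 = 23.87.
Equity: weight = 15.55/23.87 = 0.6514; cost = 9.5%.
Mortgage bonds: weight = 8.32/23.87 = 0.3486; after-tax cost = 6.01% × (1 − 28.4%) = 4.3032%.
WACC = 0.6514 × 9.5000% + 0.3486 × 4.3032% = 7.6886%.

7.69%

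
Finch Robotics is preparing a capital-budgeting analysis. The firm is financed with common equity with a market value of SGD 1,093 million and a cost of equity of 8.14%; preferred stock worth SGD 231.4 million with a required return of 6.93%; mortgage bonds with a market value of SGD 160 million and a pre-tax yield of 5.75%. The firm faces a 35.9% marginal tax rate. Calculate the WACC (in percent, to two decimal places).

7.47%

Total capital V = 1093 + 231.4 + 160 = 1484.4.
Equity: weight = 1093/1484.4 = 0.7363; cost = 8.14%.
Preferred: weight = 231.4/1484.4 = 0.1559; cost = 6.93%.
Mortgage bonds: weight = 160/1484.4 = 0.1078; after-tax cost = 5.75% × (1 − 35.9%) = 3.6858%.
WACC = 0.7363 × 8.1400% + 0.1559 × 6.9300% + 0.1078 × 3.6858% = 7.4713%.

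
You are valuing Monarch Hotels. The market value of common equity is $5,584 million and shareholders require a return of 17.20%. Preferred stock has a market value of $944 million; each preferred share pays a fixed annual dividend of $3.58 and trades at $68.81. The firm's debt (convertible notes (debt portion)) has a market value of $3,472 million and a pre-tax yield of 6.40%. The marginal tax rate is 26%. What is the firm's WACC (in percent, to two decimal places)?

Cost of preferred: Rp = 3.58 / 68.81 = 5.2027%.
Total capital V = 5584 + 944 + 3472 = 10000.
Equity: weight = 5584/10000 = 0.5584; cost = 17.2%.
Preferred: weight = 944/10000 = 0.0944; cost = 5.2027%.
Convertible notes (debt portion): weight = 3472/10000 = 0.3472; after-tax cost = 6.4% × (1 − 26%) = 4.7360%.
WACC = 0.5584 × 17.2000% + 0.0944 × 5.2027% + 0.3472 × 4.7360% = 11.7400%.

11.74%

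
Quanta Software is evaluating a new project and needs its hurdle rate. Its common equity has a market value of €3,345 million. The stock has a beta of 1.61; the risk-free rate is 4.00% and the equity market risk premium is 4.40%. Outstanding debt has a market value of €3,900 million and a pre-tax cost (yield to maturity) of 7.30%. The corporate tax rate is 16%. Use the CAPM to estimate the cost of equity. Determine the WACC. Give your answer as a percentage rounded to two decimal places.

8.42%

Cost of equity via CAPM: Re = 4.0% + 1.61 × 4.4% = 11.0840%.
Total capital V = 3345 + 3900 = 7245.
Equity: weight = 3345/7245 = 0.4617; cost = 11.084%.
Debt: weight = 3900/7245 = 0.5383; after-tax cost = 7.3% × (1 − 16%) = 6.1320%.
WACC = 0.4617 × 11.0840% + 0.5383 × 6.1320% = 8.4183%.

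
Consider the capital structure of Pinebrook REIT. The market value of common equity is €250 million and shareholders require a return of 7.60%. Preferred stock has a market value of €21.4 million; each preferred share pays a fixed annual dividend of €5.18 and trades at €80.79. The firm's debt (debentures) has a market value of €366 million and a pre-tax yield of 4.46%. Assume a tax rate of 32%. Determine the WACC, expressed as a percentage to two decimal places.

Cost of preferred: Rp = 5.18 / 80.79 = 6.4117%.
Total capital V = 250 + 21.4 + 366 = 637.4.
Equity: weight = 250/637.4 = 0.3922; cost = 7.6%.
Preferred: weight = 21.4/637.4 = 0.0336; cost = 6.4117%.
Debentures: weight = 366/637.4 = 0.5742; after-tax cost = 4.46% × (1 − 32%) = 3.0328%.
WACC = 0.3922 × 7.6000% + 0.0336 × 6.4117% + 0.5742 × 3.0328% = 4.9376%.

4.94%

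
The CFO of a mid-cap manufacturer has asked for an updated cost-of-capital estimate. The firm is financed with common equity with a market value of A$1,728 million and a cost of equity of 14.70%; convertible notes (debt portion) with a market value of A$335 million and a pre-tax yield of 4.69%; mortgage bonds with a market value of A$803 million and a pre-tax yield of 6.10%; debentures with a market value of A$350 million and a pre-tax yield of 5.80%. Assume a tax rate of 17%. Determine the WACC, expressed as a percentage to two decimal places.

10.09%

Total capital V = 1728 + 335 + 803 + 350 = 3216.
Equity: weight = 1728/3216 = 0.5373; cost = 14.7%.
Convertible notes (debt portion): weight = 335/3216 = 0.1042; after-tax cost = 4.69% × (1 − 17%) = 3.8927%.
Mortgage bonds: weight = 803/3216 = 0.2497; after-tax cost = 6.1% × (1 − 17%) = 5.0630%.
Debentures: weight = 350/3216 = 0.1088; after-tax cost = 5.8% × (1 − 17%) = 4.8140%.
WACC = 0.5373 × 14.7000% + 0.1042 × 3.8927% + 0.2497 × 5.0630% + 0.1088 × 4.8140% = 10.0921%.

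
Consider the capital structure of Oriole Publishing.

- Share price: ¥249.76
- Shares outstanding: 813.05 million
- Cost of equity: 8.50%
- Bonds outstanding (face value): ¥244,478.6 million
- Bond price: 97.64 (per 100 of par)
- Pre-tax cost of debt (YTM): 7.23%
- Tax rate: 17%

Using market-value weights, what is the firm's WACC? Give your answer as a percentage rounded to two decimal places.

7.15%

Market value of equity E = 249.76 × 813.05m = 203067.368m. Market value of debt D = 244478.6m × 97.64/100 = 238708.90504m.
Total capital V = 203067.368 + 238708.90504 = 441776.27304.
Equity: weight = 203067.368/441776.27304 = 0.4597; cost = 8.5%.
Bonds outstanding: weight = 238708.90504/441776.27304 = 0.5403; after-tax cost = 7.23% × (1 − 17%) = 6.0009%.
WACC = 0.4597 × 8.5000% + 0.5403 × 6.0009% = 7.1496%.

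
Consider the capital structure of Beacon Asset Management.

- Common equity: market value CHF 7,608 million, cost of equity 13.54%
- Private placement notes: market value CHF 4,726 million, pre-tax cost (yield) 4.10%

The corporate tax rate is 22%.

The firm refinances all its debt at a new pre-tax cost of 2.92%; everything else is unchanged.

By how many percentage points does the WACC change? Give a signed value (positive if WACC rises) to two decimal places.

-0.35 pp

Current WACC:
Total capital V = 7608 + 4726 = 12334.
Equity: weight = 7608/12334 = 0.6168; cost = 13.54%.
Private placement notes: weight = 4726/12334 = 0.3832; after-tax cost = 4.1% × (1 − 22%) = 3.1980%.
WACC = 0.6168 × 13.5400% + 0.3832 × 3.1980% = 9.5773%.
After the change:
Total capital V = 7608 + 4726 = 12334.
Equity: weight = 7608/12334 = 0.6168; cost = 13.54%.
Private placement notes: weight = 4726/12334 = 0.3832; after-tax cost = 2.92% × (1 − 22%) = 2.2776%.
WACC = 0.6168 × 13.5400% + 0.3832 × 2.2776% = 9.2246%.
Change in WACC = 9.2246% − 9.5773% = -0.3527 pp.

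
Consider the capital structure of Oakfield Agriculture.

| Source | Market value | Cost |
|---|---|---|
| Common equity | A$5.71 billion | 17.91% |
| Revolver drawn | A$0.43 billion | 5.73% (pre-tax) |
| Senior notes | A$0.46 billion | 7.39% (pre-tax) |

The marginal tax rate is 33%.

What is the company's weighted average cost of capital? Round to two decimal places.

Total capital V = 5.71 + 0.43 + 0.46 = 6.6.
Equity: weight = 5.71/6.6 = 0.8652; cost = 17.91%.
Revolver drawn: weight = 0.43/6.6 = 0.0652; after-tax cost = 5.73% × (1 − 33%) = 3.8391%.
Senior notes: weight = 0.46/6.6 = 0.0697; after-tax cost = 7.39% × (1 − 33%) = 4.9513%.
WACC = 0.8652 × 17.9100% + 0.0652 × 3.8391% + 0.0697 × 4.9513% = 16.0901%.

16.09%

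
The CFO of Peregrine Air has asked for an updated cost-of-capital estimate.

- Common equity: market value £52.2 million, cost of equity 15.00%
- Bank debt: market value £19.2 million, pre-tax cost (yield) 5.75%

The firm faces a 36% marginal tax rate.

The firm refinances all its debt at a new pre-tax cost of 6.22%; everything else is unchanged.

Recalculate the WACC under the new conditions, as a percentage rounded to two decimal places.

After the change:
Total capital V = 52.2 + 19.2 = 71.4.
Equity: weight = 52.2/71.4 = 0.7311; cost = 15%.
Bank debt: weight = 19.2/71.4 = 0.2689; after-tax cost = 6.22% × (1 − 36%) = 3.9808%.
WACC = 0.7311 × 15.0000% + 0.2689 × 3.9808% = 12.0369%.

12.04%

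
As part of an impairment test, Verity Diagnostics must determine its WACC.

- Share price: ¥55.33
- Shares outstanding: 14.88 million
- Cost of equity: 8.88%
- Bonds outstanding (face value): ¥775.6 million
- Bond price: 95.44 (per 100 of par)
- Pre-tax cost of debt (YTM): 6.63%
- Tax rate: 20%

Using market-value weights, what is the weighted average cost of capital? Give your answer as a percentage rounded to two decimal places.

Market value of equity E = 55.33 × 14.88m = 823.3104m. Market value of debt D = 775.6m × 95.44/100 = 740.23264m.
Total capital V = 823.3104 + 740.23264 = 1563.54304.
Equity: weight = 823.3104/1563.54304 = 0.5266; cost = 8.88%.
Bonds outstanding: weight = 740.23264/1563.54304 = 0.4734; after-tax cost = 6.63% × (1 − 20%) = 5.3040%.
WACC = 0.5266 × 8.8800% + 0.4734 × 5.3040% = 7.1870%.

7.19%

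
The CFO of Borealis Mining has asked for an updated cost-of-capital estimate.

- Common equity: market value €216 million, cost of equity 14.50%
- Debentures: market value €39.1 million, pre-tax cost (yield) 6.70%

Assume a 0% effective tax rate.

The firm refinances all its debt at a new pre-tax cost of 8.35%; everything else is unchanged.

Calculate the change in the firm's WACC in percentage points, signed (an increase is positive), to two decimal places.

Current WACC:
Total capital V = 216 + 39.1 = 255.1.
Equity: weight = 216/255.1 = 0.8467; cost = 14.5%.
Debentures: weight = 39.1/255.1 = 0.1533; after-tax cost = 6.7% × (1 − 0%) = 6.7000%.
WACC = 0.8467 × 14.5000% + 0.1533 × 6.7000% = 13.3045%.
After the change:
Total capital V = 216 + 39.1 = 255.1.
Equity: weight = 216/255.1 = 0.8467; cost = 14.5%.
Debentures: weight = 39.1/255.1 = 0.1533; after-tax cost = 8.35% × (1 − 0%) = 8.3500%.
WACC = 0.8467 × 14.5000% + 0.1533 × 8.3500% = 13.5574%.
Change in WACC = 13.5574% − 13.3045% = 0.2529 pp.

+0.25 pp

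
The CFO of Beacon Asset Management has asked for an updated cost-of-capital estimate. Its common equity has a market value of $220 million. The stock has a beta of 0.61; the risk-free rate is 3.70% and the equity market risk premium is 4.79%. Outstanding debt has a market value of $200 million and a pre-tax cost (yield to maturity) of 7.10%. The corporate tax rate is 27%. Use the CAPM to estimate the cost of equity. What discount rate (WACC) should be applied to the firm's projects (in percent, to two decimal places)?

5.94%

Cost of equity via CAPM: Re = 3.7% + 0.61 × 4.79% = 6.6219%.
Total capital V = 220 + 200 = 420.
Equity: weight = 220/420 = 0.5238; cost = 6.6219%.
Debt: weight = 200/420 = 0.4762; after-tax cost = 7.1% × (1 − 27%) = 5.1830%.
WACC = 0.5238 × 6.6219% + 0.4762 × 5.1830% = 5.9367%.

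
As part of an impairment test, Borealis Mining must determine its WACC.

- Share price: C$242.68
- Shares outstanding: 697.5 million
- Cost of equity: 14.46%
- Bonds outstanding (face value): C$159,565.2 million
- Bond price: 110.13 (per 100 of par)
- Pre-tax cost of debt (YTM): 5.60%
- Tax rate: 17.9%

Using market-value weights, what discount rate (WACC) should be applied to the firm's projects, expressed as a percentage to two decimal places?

9.44%

Market value of equity E = 242.68 × 697.5m = 169269.3m. Market value of debt D = 159565.2m × 110.13/100 = 175729.15476m.
Total capital V = 169269.3 + 175729.15476 = 344998.45476.
Equity: weight = 169269.3/344998.45476 = 0.4906; cost = 14.46%.
Bonds outstanding: weight = 175729.15476/344998.45476 = 0.5094; after-tax cost = 5.6% × (1 − 17.9%) = 4.5976%.
WACC = 0.4906 × 14.4600% + 0.5094 × 4.5976% = 9.4365%.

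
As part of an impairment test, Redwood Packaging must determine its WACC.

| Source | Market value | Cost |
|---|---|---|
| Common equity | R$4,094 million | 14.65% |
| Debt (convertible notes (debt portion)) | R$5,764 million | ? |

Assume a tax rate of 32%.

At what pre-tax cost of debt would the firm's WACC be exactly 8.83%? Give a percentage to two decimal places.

Total capital V = 4094 + 5764 = 9858.
Equity weight = 4094/9858 = 0.4153.
Convertible notes (debt portion) weight = 5764/9858 = 0.5847.
Equity contribution = 0.4153 × 14.65% = 6.0841%.
Remaining for debt = 8.83% − 6.0841% = 2.7459%.
Rd × (1 − 32%) × 0.5847 = 2.7459%  ⇒  Rd = 6.9062%.

6.91%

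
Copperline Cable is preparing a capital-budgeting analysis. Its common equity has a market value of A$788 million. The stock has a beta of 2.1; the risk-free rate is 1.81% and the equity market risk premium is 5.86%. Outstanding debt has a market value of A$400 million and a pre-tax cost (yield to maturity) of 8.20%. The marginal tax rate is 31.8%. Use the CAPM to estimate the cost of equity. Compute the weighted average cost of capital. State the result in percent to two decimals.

Cost of equity via CAPM: Re = 1.81% + 2.1 × 5.86% = 14.1160%.
Total capital V = 788 + 400 = 1188.
Equity: weight = 788/1188 = 0.6633; cost = 14.116%.
Debt: weight = 400/1188 = 0.3367; after-tax cost = 8.2% × (1 − 31.8%) = 5.5924%.
WACC = 0.6633 × 14.1160% + 0.3367 × 5.5924% = 11.2461%.

11.25%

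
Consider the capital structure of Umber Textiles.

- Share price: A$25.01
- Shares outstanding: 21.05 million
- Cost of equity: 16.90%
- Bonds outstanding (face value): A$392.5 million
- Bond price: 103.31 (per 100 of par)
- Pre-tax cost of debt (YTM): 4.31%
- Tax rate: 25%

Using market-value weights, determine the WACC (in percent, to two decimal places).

10.95%

Market value of equity E = 25.01 × 21.05m = 526.4605m. Market value of debt D = 392.5m × 103.31/100 = 405.49175m.
Total capital V = 526.4605 + 405.49175 = 931.95225.
Equity: weight = 526.4605/931.95225 = 0.5649; cost = 16.9%.
Bonds outstanding: weight = 405.49175/931.95225 = 0.4351; after-tax cost = 4.31% × (1 − 25%) = 3.2325%.
WACC = 0.5649 × 16.9000% + 0.4351 × 3.2325% = 10.9533%.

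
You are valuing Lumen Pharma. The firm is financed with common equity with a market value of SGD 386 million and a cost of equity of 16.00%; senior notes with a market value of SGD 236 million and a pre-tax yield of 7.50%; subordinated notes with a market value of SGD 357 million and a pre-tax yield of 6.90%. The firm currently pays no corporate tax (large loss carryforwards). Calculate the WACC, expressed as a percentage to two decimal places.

10.63%

Total capital V = 386 + 236 + 357 = 979.
Equity: weight = 386/979 = 0.3943; cost = 16%.
Senior notes: weight = 236/979 = 0.2411; after-tax cost = 7.5% × (1 − 0%) = 7.5000%.
Subordinated notes: weight = 357/979 = 0.3647; after-tax cost = 6.9% × (1 − 0%) = 6.9000%.
WACC = 0.3943 × 16.0000% + 0.2411 × 7.5000% + 0.3647 × 6.9000% = 10.6326%.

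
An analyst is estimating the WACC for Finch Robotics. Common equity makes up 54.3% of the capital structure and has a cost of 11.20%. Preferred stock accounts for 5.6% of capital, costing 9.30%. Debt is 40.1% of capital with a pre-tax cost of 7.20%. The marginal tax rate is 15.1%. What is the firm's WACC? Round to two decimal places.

After-tax cost of debt = 7.2% × (1 − 15.1%) = 6.1128%.
WACC = 0.543 × 11.2000% + 0.056 × 9.3000% + 0.401 × 6.1128% = 9.0536%.

9.05%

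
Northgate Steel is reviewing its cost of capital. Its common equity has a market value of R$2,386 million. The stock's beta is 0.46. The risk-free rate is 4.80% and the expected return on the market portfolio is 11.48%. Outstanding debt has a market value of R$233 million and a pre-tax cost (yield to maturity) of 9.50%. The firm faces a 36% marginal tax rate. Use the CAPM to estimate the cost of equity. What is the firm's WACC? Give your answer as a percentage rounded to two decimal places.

Market risk premium = 11.48% − 4.8% = 6.68%.
Cost of equity via CAPM: Re = 4.8% + 0.46 × 6.68% = 7.8728%.
Total capital V = 2386 + 233 = 2619.
Equity: weight = 2386/2619 = 0.9110; cost = 7.8728%.
Debt: weight = 233/2619 = 0.0890; after-tax cost = 9.5% × (1 − 36%) = 6.0800%.
WACC = 0.9110 × 7.8728% + 0.0890 × 6.0800% = 7.7133%.

7.71%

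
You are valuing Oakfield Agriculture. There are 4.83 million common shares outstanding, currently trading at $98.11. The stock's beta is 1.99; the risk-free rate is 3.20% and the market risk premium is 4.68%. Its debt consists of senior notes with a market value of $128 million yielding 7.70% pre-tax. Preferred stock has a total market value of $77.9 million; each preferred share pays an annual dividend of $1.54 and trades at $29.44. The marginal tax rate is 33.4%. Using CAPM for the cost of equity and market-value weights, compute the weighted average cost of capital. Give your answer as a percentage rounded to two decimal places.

Cost of equity via CAPM: Re = 3.2% + 1.99 × 4.68% = 12.5132%.
Cost of preferred: Rp = 1.54 / 29.44 = 5.2310%.
Market value of equity E = 98.11 × 4.83m = 473.8713m.
Total capital V = 473.8713 + 77.9 + 128 = 679.7713.
Equity: weight = 473.8713/679.7713 = 0.6971; cost = 12.5132%.
Preferred: weight = 77.9/679.7713 = 0.1146; cost = 5.231%.
Senior notes: weight = 128/679.7713 = 0.1883; after-tax cost = 7.7% × (1 − 33.4%) = 5.1282%.
WACC = 0.6971 × 12.5132% + 0.1146 × 5.2310% + 0.1883 × 5.1282% = 10.2881%.

10.29%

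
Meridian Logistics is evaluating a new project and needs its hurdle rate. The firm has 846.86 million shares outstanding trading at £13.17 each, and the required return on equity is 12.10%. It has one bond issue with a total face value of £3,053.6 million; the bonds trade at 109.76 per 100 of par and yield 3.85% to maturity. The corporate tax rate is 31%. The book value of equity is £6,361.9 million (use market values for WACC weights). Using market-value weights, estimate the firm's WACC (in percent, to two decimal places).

Market value of equity E = 13.17 × 846.86m = 11153.1462m. Market value of debt D = 3053.6m × 109.76/100 = 3351.63136m.
Total capital V = 11153.1462 + 3351.63136 = 14504.77756.
Equity: weight = 11153.1462/14504.77756 = 0.7689; cost = 12.1%.
Bonds outstanding: weight = 3351.63136/14504.77756 = 0.2311; after-tax cost = 3.85% × (1 − 31%) = 2.6565%.
WACC = 0.7689 × 12.1000% + 0.2311 × 2.6565% = 9.9179%.

9.92%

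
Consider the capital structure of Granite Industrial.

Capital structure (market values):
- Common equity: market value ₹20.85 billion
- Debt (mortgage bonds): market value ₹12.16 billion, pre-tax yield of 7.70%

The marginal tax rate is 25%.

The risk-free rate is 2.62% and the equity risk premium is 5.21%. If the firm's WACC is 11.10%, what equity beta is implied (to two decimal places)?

2.22

Total capital V = 20.85 + 12.16 = 33.01.
Equity weight = 20.85/33.01 = 0.6316.
Mortgage bonds weight = 12.16/33.01 = 0.3684.
Debt contribution = 0.3684 × 7.7% × (1 − 25%) = 2.1274%.
Required equity contribution = 11.1% − 2.1274% = 8.9726%  ⇒  Re = 14.2056%.
CAPM: 14.2056% = 2.62% + β × 5.21%  ⇒  β = 2.2237.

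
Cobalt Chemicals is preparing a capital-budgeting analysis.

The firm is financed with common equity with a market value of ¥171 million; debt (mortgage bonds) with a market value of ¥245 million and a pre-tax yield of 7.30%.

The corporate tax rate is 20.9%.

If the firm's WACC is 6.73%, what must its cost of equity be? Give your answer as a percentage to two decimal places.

8.10%

Total capital V = 171 + 245 = 416.
Equity weight = 171/416 = 0.4111.
Mortgage bonds weight = 245/416 = 0.5889.
Debt contribution = 0.5889 × 7.3% × (1 − 20.9%) = 3.4007%.
Required equity contribution = 6.73% − 3.4007% = 3.3293%.
Re = 3.3293% / 0.4111 = 8.0993%.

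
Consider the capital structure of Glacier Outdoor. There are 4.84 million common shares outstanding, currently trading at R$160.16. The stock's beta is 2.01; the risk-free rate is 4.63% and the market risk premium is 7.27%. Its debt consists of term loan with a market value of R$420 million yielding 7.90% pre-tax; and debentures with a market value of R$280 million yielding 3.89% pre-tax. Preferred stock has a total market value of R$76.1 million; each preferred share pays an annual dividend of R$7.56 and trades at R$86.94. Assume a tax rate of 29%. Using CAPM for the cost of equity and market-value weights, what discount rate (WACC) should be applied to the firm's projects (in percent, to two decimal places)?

12.06%

Cost of equity via CAPM: Re = 4.63% + 2.01 × 7.27% = 19.2427%.
Cost of preferred: Rp = 7.56 / 86.94 = 8.6957%.
Market value of equity E = 160.16 × 4.84m = 775.1744m.
Total capital V = 775.1744 + 76.1 + 420 + 280 = 1551.2744.
Equity: weight = 775.1744/1551.2744 = 0.4997; cost = 19.2427%.
Preferred: weight = 76.1/1551.2744 = 0.0491; cost = 8.6957%.
Term loan: weight = 420/1551.2744 = 0.2707; after-tax cost = 7.9% × (1 − 29%) = 5.6090%.
Debentures: weight = 280/1551.2744 = 0.1805; after-tax cost = 3.89% × (1 − 29%) = 2.7619%.
WACC = 0.4997 × 19.2427% + 0.0491 × 8.6957% + 0.2707 × 5.6090% + 0.1805 × 2.7619% = 12.0593%.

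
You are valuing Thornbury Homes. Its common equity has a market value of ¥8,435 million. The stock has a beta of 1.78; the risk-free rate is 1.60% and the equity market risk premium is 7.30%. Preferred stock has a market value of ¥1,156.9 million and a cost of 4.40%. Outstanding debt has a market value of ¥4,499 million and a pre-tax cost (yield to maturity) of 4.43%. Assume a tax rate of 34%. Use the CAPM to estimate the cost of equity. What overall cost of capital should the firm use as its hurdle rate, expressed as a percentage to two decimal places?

Cost of equity via CAPM: Re = 1.6% + 1.78 × 7.3% = 14.5940%.
Total capital V = 8435 + 1156.9 + 4499 = 14090.9.
Equity: weight = 8435/14090.9 = 0.5986; cost = 14.594%.
Preferred: weight = 1156.9/14090.9 = 0.0821; cost = 4.4%.
Debt: weight = 4499/14090.9 = 0.3193; after-tax cost = 4.43% × (1 − 34%) = 2.9238%.
WACC = 0.5986 × 14.5940% + 0.0821 × 4.4000% + 0.3193 × 2.9238% = 10.0309%.

10.03%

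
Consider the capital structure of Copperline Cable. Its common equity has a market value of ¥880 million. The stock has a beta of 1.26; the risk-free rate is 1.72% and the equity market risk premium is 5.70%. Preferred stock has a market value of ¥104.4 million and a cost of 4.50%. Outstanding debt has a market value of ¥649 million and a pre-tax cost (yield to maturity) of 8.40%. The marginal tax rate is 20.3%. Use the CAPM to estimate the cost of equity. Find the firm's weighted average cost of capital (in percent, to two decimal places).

Cost of equity via CAPM: Re = 1.72% + 1.26 × 5.7% = 8.9020%.
Total capital V = 880 + 104.4 + 649 = 1633.4.
Equity: weight = 880/1633.4 = 0.5388; cost = 8.902%.
Preferred: weight = 104.4/1633.4 = 0.0639; cost = 4.5%.
Debt: weight = 649/1633.4 = 0.3973; after-tax cost = 8.4% × (1 − 20.3%) = 6.6948%.
WACC = 0.5388 × 8.9020% + 0.0639 × 4.5000% + 0.3973 × 6.6948% = 7.7437%.

7.74%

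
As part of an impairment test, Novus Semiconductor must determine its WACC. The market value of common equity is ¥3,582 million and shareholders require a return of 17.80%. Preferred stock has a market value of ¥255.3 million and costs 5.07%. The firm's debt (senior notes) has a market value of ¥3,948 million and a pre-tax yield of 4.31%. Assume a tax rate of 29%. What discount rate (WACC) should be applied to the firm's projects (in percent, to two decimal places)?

Total capital V = 3582 + 255.3 + 3948 = 7785.3.
Equity: weight = 3582/7785.3 = 0.4601; cost = 17.8%.
Preferred: weight = 255.3/7785.3 = 0.0328; cost = 5.07%.
Senior notes: weight = 3948/7785.3 = 0.5071; after-tax cost = 4.31% × (1 − 29%) = 3.0601%.
WACC = 0.4601 × 17.8000% + 0.0328 × 5.0700% + 0.5071 × 3.0601% = 9.9078%.

9.91%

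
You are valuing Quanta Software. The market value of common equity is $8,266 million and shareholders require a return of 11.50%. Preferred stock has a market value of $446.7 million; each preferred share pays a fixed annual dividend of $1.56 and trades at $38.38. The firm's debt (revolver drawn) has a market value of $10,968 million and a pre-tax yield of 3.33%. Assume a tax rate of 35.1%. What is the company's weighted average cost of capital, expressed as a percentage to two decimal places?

Cost of preferred: Rp = 1.56 / 38.38 = 4.0646%.
Total capital V = 8266 + 446.7 + 10968 = 19680.7.
Equity: weight = 8266/19680.7 = 0.4200; cost = 11.5%.
Preferred: weight = 446.7/19680.7 = 0.0227; cost = 4.0646%.
Revolver drawn: weight = 10968/19680.7 = 0.5573; after-tax cost = 3.33% × (1 − 35.1%) = 2.1612%.
WACC = 0.4200 × 11.5000% + 0.0227 × 4.0646% + 0.5573 × 2.1612% = 6.1267%.

6.13%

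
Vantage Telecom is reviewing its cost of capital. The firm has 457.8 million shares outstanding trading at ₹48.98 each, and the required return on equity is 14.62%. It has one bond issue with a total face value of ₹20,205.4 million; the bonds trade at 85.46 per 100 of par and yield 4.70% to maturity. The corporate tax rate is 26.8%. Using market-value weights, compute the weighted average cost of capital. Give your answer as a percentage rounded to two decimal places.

Market value of equity E = 48.98 × 457.8m = 22423.044m. Market value of debt D = 20205.4m × 85.46/100 = 17267.53484m.
Total capital V = 22423.044 + 17267.53484 = 39690.57884.
Equity: weight = 22423.044/39690.57884 = 0.5649; cost = 14.62%.
Bonds outstanding: weight = 17267.53484/39690.57884 = 0.4351; after-tax cost = 4.7% × (1 − 26.8%) = 3.4404%.
WACC = 0.5649 × 14.6200% + 0.4351 × 3.4404% = 9.7563%.

9.76%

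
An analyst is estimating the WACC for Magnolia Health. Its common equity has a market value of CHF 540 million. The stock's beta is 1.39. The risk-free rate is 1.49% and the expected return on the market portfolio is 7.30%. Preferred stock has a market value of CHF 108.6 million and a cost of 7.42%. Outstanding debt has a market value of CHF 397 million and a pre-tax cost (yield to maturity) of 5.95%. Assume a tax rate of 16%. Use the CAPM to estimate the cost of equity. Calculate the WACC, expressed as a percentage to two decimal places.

Market risk premium = 7.3% − 1.49% = 5.81%.
Cost of equity via CAPM: Re = 1.49% + 1.39 × 5.81% = 9.5659%.
Total capital V = 540 + 108.6 + 397 = 1045.6.
Equity: weight = 540/1045.6 = 0.5164; cost = 9.5659%.
Preferred: weight = 108.6/1045.6 = 0.1039; cost = 7.42%.
Debt: weight = 397/1045.6 = 0.3797; after-tax cost = 5.95% × (1 − 16%) = 4.9980%.
WACC = 0.5164 × 9.5659% + 0.1039 × 7.4200% + 0.3797 × 4.9980% = 7.6086%.

7.61%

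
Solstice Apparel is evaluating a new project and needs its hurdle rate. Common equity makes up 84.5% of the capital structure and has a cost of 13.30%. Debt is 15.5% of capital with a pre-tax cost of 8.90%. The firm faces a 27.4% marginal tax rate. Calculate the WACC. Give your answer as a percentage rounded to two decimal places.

After-tax cost of debt = 8.9% × (1 − 27.4%) = 6.4614%.
WACC = 0.845 × 13.3000% + 0.155 × 6.4614% = 12.2400%.

12.24%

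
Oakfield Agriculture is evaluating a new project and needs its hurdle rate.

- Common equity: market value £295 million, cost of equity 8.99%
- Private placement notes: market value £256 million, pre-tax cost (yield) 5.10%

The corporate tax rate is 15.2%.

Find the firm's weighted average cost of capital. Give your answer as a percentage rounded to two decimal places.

Total capital V = 295 + 256 = 551.
Equity: weight = 295/551 = 0.5354; cost = 8.99%.
Private placement notes: weight = 256/551 = 0.4646; after-tax cost = 5.1% × (1 − 15.2%) = 4.3248%.
WACC = 0.5354 × 8.9900% + 0.4646 × 4.3248% = 6.8225%.

6.82%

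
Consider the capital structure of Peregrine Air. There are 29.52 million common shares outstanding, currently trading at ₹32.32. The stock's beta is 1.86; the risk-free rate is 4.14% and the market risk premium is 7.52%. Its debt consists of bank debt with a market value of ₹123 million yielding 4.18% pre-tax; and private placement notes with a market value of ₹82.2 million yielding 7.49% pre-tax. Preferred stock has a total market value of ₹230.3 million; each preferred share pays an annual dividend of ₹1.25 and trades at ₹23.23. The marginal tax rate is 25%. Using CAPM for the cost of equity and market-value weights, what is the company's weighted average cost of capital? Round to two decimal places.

Cost of equity via CAPM: Re = 4.14% + 1.86 × 7.52% = 18.1272%.
Cost of preferred: Rp = 1.25 / 23.23 = 5.3810%.
Market value of equity E = 32.32 × 29.52m = 954.0864m.
Total capital V = 954.0864 + 230.3 + 123 + 82.2 = 1389.5864.
Equity: weight = 954.0864/1389.5864 = 0.6866; cost = 18.1272%.
Preferred: weight = 230.3/1389.5864 = 0.1657; cost = 5.381%.
Bank debt: weight = 123/1389.5864 = 0.0885; after-tax cost = 4.18% × (1 − 25%) = 3.1350%.
Private placement notes: weight = 82.2/1389.5864 = 0.0592; after-tax cost = 7.49% × (1 − 25%) = 5.6175%.
WACC = 0.6866 × 18.1272% + 0.1657 × 5.3810% + 0.0885 × 3.1350% + 0.0592 × 5.6175% = 13.9477%.

13.95%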